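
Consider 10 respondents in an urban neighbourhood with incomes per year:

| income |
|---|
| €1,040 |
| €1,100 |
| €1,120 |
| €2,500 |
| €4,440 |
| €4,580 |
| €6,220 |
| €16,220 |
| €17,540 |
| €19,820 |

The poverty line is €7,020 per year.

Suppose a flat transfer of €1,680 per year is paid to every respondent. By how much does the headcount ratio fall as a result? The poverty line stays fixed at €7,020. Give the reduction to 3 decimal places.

Before: below the line — €1,040, €1,100, €1,120, €2,500, €4,440, €4,580, €6,220; headcount ratio = 0.70000.
After the €1,680 transfer: below the line — €2,720, €2,780, €2,800, €4,180, €6,120, €6,260; headcount ratio = 0.60000.
Reduction = 0.70000 − 0.60000 = 0.100.

0.100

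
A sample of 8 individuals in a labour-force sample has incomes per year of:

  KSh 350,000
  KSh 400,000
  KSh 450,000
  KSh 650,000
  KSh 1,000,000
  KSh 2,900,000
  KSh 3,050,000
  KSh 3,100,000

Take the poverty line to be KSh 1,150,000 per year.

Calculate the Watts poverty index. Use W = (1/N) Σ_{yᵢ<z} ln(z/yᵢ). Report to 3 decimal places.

0.487

Poor units: KSh 350,000, KSh 400,000, KSh 450,000, KSh 650,000, KSh 1,000,000 (q = 5 of N = 8).
Log shortfalls: ln(1150000/350000) = 1.1896; ln(1150000/400000) = 1.0561; ln(1150000/450000) = 0.9383; ln(1150000/650000) = 0.5705; ln(1150000/1000000) = 0.1398.
W = 3.894213 / 8 = 0.487.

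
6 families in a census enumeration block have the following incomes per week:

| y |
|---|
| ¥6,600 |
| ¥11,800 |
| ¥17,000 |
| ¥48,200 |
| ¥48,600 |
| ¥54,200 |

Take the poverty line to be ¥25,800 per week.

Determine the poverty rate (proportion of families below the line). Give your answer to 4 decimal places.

3 of the 6 families have income below ¥25,800.
H = 3/6 = 0.5000.

0.5000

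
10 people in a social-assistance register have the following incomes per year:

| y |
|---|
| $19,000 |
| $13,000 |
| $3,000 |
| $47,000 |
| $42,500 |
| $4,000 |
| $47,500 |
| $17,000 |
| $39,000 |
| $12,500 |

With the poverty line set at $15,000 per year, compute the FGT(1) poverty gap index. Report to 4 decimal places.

Below the line: $3,000, $4,000, $12,500, $13,000 (q = 4 of N = 10).
Relative gaps: (15000−3000)/15000 = 0.8000; (15000−4000)/15000 = 0.7333; (15000−12500)/15000 = 0.1667; (15000−13000)/15000 = 0.1333.
Σ = 1.833333. Dividing by the full population N = 10 gives P₁ = 0.1833.

0.1833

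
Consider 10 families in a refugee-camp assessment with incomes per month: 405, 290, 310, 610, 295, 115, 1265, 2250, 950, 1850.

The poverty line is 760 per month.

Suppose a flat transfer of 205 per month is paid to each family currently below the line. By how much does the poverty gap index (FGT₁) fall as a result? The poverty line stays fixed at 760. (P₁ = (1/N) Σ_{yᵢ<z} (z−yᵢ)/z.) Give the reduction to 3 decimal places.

Before: below the line — 115, 290, 295, 310, 405, 610; poverty gap index (FGT₁) = 0.33355.
After the 205 transfer: below the line — 320, 495, 500, 515, 610; poverty gap index (FGT₁) = 0.17895.
Reduction = 0.33355 − 0.17895 = 0.155.

0.155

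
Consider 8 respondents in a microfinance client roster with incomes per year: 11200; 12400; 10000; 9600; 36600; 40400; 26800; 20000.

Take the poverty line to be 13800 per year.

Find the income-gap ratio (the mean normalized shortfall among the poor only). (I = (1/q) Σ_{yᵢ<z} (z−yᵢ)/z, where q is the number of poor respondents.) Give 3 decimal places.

Incomes under z: 9600, 10000, 11200, 12400 (q = 4 of N = 8).
Relative gaps: 0.3043, 0.2754, 0.1884, 0.1014; sum = 0.869565.
The income-gap ratio divides by q (the poor only): 0.869565 / 4 = 0.217.

0.217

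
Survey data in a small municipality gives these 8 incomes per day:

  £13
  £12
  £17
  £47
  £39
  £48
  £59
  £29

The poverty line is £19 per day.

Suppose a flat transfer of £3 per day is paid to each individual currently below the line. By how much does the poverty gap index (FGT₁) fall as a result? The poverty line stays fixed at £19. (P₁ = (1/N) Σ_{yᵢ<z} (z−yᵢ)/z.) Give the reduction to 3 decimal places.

0.053

Before: below the line — £12, £13, £17; poverty gap index (FGT₁) = 0.09868.
After the £3 transfer: below the line — £15, £16; poverty gap index (FGT₁) = 0.04605.
Reduction = 0.09868 − 0.04605 = 0.053.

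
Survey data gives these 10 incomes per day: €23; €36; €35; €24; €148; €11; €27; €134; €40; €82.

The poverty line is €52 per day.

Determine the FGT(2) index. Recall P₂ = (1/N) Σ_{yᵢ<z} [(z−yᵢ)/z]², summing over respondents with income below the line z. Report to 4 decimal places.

0.1709

Below the line: €11, €23, €24, €27, €35, €36, €40 (q = 7 of N = 10).
Shortfall ratios: (52−11)/52 = 0.7885; (52−23)/52 = 0.5577; (52−24)/52 = 0.5385; (52−27)/52 = 0.4808; (52−35)/52 = 0.3269; (52−36)/52 = 0.3077; (52−40)/52 = 0.2308.
Squared: 0.6217; 0.3110; 0.2899; 0.2311; 0.1069; 0.0947; 0.0533.
Sum = 1.708580; P₂ = 1.708580 / 10 = 0.1709.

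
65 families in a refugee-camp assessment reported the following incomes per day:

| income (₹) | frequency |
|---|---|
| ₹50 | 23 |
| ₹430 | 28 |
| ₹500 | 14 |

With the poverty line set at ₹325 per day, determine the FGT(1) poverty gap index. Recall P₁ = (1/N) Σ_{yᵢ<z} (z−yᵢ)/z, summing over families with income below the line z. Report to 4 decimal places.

Poor units: 23×₹50 (q = 23 of N = 65).
Gap ratios (z−y)/z: (325−50)/325 = 0.8462 (×23).
Sum of shortfalls = 19.461538; P₁ averages over all N: 19.461538 / 65 = 0.2994.

0.2994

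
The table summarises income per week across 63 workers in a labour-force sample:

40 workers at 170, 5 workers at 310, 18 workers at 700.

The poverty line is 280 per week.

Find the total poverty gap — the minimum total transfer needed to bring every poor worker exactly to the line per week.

4400

Below the line: 40×170 (q = 40 of N = 63).
Individual gaps: 40×(280−170) = 4400.
Aggregate gap = 4400.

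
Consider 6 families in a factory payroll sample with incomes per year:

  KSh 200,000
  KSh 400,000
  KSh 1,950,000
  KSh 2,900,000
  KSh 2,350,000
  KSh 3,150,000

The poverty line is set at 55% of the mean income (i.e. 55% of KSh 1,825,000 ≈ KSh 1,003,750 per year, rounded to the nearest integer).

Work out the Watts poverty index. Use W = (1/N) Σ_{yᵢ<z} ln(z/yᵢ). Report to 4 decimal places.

Poor units: KSh 200,000, KSh 400,000 (q = 2 of N = 6).
Log gaps: ln(1003750/200000) = 1.6132; ln(1003750/400000) = 0.9200.
W = 2.533215 / 6 = 0.4222.

0.4222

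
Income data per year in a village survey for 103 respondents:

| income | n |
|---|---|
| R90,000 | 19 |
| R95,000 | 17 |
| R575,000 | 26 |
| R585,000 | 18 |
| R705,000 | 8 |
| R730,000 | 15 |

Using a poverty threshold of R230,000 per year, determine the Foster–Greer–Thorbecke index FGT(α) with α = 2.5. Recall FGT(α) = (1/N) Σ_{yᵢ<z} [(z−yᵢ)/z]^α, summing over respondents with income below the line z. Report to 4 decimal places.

0.0969

Below the line: 19×R90,000, 17×R95,000 (q = 36 of N = 103).
Gap ratios (z−y)/z: (230000−90000)/230000 = 0.6087 (×19); (230000−95000)/230000 = 0.5870 (×17).
Raised to α = 2.5: 0.28907 (×19); 0.26395 (×17).
Sum = 9.979377; FGT(2.5) = 9.979377 / 103 = 0.0969.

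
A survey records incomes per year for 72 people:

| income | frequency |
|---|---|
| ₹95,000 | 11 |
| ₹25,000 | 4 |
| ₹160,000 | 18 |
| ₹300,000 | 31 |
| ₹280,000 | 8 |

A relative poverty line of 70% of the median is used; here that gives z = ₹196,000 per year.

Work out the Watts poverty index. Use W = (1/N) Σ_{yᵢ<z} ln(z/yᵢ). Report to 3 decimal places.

0.276

Below the line: 4×₹25,000, 11×₹95,000, 18×₹160,000 (q = 33 of N = 72).
Log gaps: ln(196000/25000) = 2.0592 (×4); ln(196000/95000) = 0.7242 (×11); ln(196000/160000) = 0.2029 (×18).
W = 19.856506 / 72 = 0.276.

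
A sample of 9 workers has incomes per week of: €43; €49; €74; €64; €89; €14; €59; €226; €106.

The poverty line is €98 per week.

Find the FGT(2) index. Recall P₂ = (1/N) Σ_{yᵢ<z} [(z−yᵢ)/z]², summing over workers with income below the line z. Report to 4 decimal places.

0.1830

Poor units: €14, €43, €49, €59, €64, €74, €89 (q = 7 of N = 9).
Shortfall ratios: (98−14)/98 = 0.8571; (98−43)/98 = 0.5612; (98−49)/98 = 0.5000; (98−59)/98 = 0.3980; (98−64)/98 = 0.3469; (98−74)/98 = 0.2449; (98−89)/98 = 0.0918.
Squared: 0.7347; 0.3150; 0.2500; 0.1584; 0.1204; 0.0600; 0.0084.
Sum = 1.646814; P₂ = 1.646814 / 9 = 0.1830.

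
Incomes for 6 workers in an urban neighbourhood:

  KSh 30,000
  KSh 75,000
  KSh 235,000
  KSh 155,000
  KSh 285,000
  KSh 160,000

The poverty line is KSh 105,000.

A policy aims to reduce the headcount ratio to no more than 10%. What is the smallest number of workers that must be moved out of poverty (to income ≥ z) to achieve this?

2

Currently q = 2 of N = 6 are below the line (H = 0.333).
A headcount ratio of at most 10% allows at most ⌊0.10 × 6⌋ = 0 poor workers.
So at least 2 − 0 = 2 must be lifted.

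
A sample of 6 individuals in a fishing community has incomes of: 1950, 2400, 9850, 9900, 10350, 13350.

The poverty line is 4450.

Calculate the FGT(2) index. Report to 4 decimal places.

0.0880

Poor units: 1950, 2400 (q = 2 of N = 6).
Normalized shortfalls: (4450−1950)/4450 = 0.5618; (4450−2400)/4450 = 0.4607.
Squared: 0.3156; 0.2122.
Sum = 0.527837; P₂ = 0.527837 / 6 = 0.0880.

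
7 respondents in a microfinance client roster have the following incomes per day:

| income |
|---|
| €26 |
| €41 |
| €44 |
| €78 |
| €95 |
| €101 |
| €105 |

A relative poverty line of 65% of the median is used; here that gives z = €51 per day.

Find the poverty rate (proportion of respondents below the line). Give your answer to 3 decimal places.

0.429

3 of the 7 respondents have income below €51.
H = 3/7 = 0.429.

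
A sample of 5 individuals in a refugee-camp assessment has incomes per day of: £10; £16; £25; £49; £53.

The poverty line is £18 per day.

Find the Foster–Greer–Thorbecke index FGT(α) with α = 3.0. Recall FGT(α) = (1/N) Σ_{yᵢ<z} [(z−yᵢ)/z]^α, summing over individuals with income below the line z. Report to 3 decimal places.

0.018

Poor units: £10, £16 (q = 2 of N = 5).
Shortfall ratios: (18−10)/18 = 0.4444; (18−16)/18 = 0.1111.
Raised to α = 3.0: 0.08779; 0.00137.
Sum = 0.089163; FGT(3.0) = 0.089163 / 5 = 0.018.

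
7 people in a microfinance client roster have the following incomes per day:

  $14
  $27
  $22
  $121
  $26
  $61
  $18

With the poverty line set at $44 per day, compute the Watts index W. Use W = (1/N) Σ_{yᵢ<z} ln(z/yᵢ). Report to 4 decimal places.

Below z: $14, $18, $22, $26, $27 (q = 5 of N = 7).
Log shortfalls: ln(44/14) = 1.1451; ln(44/18) = 0.8938; ln(44/22) = 0.6931; ln(44/26) = 0.5261; ln(44/27) = 0.4884.
W = 3.746543 / 7 = 0.5352.

0.5352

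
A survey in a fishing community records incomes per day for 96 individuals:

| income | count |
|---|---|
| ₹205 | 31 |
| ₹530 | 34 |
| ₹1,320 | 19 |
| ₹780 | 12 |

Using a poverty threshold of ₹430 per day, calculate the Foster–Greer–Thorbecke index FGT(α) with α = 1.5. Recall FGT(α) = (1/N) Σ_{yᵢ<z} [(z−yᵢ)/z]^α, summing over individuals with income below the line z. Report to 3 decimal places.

Poor units: 31×₹205 (q = 31 of N = 96).
Normalized shortfalls: (430−205)/430 = 0.5233 (×31).
Raised to α = 1.5: 0.37850 (×31).
Sum = 11.733641; FGT(1.5) = 11.733641 / 96 = 0.122.

0.122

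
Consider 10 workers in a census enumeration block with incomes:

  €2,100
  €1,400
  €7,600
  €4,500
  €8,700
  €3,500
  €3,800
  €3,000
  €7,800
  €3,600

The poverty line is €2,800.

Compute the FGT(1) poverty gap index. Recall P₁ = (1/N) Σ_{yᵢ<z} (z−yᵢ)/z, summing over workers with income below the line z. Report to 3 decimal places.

0.075

Below the line: €1,400, €2,100 (q = 2 of N = 10).
Relative gaps: (2800−1400)/2800 = 0.5000; (2800−2100)/2800 = 0.2500.
Σ = 0.750000. Dividing by the full population N = 10 gives P₁ = 0.075.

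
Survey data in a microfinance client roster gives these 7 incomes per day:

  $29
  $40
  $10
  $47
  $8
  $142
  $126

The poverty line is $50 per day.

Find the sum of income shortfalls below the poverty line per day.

$116

Below the line: $8, $10, $29, $40, $47 (q = 5 of N = 7).
Individual gaps: 50−8 = 42; 50−10 = 40; 50−29 = 21; 50−40 = 10; 50−47 = 3.
Aggregate gap = $116.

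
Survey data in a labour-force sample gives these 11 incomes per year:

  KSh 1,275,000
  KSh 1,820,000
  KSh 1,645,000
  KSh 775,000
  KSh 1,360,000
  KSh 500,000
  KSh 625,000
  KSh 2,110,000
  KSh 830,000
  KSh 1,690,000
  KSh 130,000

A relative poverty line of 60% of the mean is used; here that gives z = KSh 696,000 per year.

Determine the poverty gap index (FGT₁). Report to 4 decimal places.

Below z: KSh 130,000, KSh 500,000, KSh 625,000 (q = 3 of N = 11).
Relative gaps: (696000−130000)/696000 = 0.8132; (696000−500000)/696000 = 0.2816; (696000−625000)/696000 = 0.1020.
Sum of shortfalls = 1.196839; P₁ averages over all N: 1.196839 / 11 = 0.1088.

0.1088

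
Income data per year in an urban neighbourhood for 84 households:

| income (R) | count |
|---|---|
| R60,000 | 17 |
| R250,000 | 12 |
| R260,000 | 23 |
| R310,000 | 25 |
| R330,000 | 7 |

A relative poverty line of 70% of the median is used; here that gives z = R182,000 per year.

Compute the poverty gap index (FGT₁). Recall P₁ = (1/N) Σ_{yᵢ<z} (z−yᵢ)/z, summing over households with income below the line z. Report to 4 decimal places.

Poor units: 17×R60,000 (q = 17 of N = 84).
Gap ratios (z−y)/z: (182000−60000)/182000 = 0.6703 (×17).
Σ = 11.395604. Dividing by the full population N = 84 gives P₁ = 0.1357.

0.1357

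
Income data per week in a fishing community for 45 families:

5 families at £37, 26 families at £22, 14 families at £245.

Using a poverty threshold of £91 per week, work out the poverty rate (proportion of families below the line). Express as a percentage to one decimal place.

68.9%

31 of the 45 families have income below £91.
H = 31/45 = 68.9%.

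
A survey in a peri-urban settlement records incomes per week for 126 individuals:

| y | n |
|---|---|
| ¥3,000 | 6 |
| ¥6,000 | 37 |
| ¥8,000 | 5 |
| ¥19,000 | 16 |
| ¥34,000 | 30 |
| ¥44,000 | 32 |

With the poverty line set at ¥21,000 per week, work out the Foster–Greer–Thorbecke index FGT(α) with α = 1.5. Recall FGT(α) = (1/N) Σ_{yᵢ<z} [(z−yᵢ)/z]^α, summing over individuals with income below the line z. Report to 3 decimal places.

0.238

Below z: 6×¥3,000, 37×¥6,000, 5×¥8,000, 16×¥19,000 (q = 64 of N = 126).
Relative gaps: (21000−3000)/21000 = 0.8571 (×6); (21000−6000)/21000 = 0.7143 (×37); (21000−8000)/21000 = 0.6190 (×5); (21000−19000)/21000 = 0.0952 (×16).
Raised to α = 1.5: 0.79356 (×6); 0.60368 (×37); 0.48706 (×5); 0.02939 (×16).
Sum = 30.003158; FGT(1.5) = 30.003158 / 126 = 0.238.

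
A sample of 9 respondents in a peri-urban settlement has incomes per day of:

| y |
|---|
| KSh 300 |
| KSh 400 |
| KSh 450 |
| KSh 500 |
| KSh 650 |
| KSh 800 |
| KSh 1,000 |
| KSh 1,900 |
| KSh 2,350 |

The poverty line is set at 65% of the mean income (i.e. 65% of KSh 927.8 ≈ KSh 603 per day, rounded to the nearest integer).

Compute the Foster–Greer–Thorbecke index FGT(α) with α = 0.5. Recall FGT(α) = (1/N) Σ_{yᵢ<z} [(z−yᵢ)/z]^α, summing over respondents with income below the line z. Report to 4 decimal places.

0.2451

Below the line: KSh 300, KSh 400, KSh 450, KSh 500 (q = 4 of N = 9).
Gap ratios (z−y)/z: (603−300)/603 = 0.5025; (603−400)/603 = 0.3367; (603−450)/603 = 0.2537; (603−500)/603 = 0.1708.
Raised to α = 0.5: 0.70886; 0.58022; 0.50372; 0.41329.
Sum = 2.206091; FGT(0.5) = 2.206091 / 9 = 0.2451.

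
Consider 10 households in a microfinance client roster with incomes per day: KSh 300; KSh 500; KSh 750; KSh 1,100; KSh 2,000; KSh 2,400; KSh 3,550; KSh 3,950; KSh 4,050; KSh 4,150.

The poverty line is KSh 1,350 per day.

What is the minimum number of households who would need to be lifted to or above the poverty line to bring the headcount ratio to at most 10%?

3

4 of the 10 households are poor, so H = 4/10 = 0.400.
A headcount ratio of at most 10% allows at most ⌊0.10 × 10⌋ = 1 poor households.
So at least 4 − 1 = 3 must be lifted.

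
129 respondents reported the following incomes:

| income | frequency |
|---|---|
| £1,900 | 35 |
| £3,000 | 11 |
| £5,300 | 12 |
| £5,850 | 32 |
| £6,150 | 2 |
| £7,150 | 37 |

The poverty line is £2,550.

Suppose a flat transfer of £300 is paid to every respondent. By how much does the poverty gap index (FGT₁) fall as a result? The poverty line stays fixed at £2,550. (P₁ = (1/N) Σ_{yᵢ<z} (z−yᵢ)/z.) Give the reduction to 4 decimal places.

0.0319

Before: below the line — 35×£1,900; poverty gap index (FGT₁) = 0.069159.
After the £300 transfer: below the line — 35×£2,200; poverty gap index (FGT₁) = 0.037240.
Reduction = 0.069159 − 0.037240 = 0.0319.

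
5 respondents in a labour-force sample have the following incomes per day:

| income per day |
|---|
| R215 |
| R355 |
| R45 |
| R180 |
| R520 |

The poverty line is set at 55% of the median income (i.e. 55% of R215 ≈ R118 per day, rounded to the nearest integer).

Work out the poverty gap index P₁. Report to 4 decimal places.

Incomes under z: R45 (q = 1 of N = 5).
Normalized shortfalls: (118−45)/118 = 0.6186.
Sum of shortfalls = 0.618644; P₁ averages over all N: 0.618644 / 5 = 0.1237.

0.1237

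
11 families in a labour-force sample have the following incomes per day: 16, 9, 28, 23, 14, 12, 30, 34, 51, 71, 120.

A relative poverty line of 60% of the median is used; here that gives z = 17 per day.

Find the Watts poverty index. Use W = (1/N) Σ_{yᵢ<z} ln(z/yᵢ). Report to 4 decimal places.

0.1126

Below z: 9, 12, 14, 16 (q = 4 of N = 11).
ln(z/y) terms: ln(17/9) = 0.6360; ln(17/12) = 0.3483; ln(17/14) = 0.1942; ln(17/16) = 0.0606.
W = 1.239076 / 11 = 0.1126.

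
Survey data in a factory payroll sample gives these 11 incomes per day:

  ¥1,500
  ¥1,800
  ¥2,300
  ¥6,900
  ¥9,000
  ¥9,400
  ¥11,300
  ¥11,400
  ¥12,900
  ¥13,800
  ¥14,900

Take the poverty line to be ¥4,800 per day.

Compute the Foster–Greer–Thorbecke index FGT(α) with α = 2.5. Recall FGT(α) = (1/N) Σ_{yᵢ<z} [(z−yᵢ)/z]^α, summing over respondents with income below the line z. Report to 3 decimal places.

Incomes under z: ¥1,500, ¥1,800, ¥2,300 (q = 3 of N = 11).
Normalized shortfalls: (4800−1500)/4800 = 0.6875; (4800−1800)/4800 = 0.6250; (4800−2300)/4800 = 0.5208.
Raised to α = 2.5: 0.39191; 0.30882; 0.19577.
Sum = 0.896492; FGT(2.5) = 0.896492 / 11 = 0.081.

0.081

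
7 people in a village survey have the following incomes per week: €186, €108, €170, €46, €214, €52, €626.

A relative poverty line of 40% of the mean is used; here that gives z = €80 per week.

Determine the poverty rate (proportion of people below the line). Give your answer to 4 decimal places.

2 of the 7 people have income below €80.
H = 2/7 = 0.2857.

0.2857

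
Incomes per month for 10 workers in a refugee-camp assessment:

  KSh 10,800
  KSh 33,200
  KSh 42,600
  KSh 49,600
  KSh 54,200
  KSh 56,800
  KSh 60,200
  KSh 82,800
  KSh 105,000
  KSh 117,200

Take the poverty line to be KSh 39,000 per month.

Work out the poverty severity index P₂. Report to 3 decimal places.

Incomes under z: KSh 10,800, KSh 33,200 (q = 2 of N = 10).
Gap ratios (z−y)/z: (39000−10800)/39000 = 0.7231; (39000−33200)/39000 = 0.1487.
Squared: 0.5228; 0.0221.
Sum = 0.544957; P₂ = 0.544957 / 10 = 0.054.

0.054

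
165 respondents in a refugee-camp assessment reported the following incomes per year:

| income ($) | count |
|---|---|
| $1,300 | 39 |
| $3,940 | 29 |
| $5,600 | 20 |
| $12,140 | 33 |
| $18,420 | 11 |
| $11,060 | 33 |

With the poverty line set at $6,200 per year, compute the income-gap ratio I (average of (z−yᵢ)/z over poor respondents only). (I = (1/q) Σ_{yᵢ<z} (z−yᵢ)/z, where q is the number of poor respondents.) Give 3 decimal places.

Below the line: 39×$1,300, 29×$3,940, 20×$5,600 (q = 88 of N = 165).
Relative gaps: 0.7903 (×39), 0.3645 (×29), 0.0968 (×20); sum = 43.329032.
The income-gap ratio divides by q (the poor only): 43.329032 / 88 = 0.492.

0.492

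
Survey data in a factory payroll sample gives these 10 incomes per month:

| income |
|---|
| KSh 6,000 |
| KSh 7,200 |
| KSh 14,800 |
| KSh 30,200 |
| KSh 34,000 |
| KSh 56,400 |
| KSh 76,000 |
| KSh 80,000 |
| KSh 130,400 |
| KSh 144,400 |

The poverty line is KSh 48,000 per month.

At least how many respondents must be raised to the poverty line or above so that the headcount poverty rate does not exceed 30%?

5 of the 10 respondents are poor, so H = 5/10 = 0.500.
A headcount ratio of at most 30% allows at most ⌊0.30 × 10⌋ = 3 poor respondents.
So at least 5 − 3 = 2 must be lifted.

2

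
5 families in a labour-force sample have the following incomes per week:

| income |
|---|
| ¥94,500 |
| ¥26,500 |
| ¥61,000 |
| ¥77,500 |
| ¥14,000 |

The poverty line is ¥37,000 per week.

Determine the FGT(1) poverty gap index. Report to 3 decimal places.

0.181

Below the line: ¥14,000, ¥26,500 (q = 2 of N = 5).
Relative gaps: (37000−14000)/37000 = 0.6216; (37000−26500)/37000 = 0.2838.
Σ = 0.905405. Dividing by the full population N = 5 gives P₁ = 0.181.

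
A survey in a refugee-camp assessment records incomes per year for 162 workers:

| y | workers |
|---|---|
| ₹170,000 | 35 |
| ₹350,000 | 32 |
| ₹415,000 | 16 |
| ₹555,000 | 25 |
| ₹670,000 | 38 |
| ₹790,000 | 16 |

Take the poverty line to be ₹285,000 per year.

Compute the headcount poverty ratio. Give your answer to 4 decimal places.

0.2160

35 of the 162 workers have income below ₹285,000.
H = 35/162 = 0.2160.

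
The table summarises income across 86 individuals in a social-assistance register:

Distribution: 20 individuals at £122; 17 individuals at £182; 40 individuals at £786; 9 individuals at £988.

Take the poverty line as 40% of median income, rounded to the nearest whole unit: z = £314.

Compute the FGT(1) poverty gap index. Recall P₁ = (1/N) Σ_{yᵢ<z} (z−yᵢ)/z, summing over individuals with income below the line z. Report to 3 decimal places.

Incomes under z: 20×£122, 17×£182 (q = 37 of N = 86).
Gap ratios (z−y)/z: (314−122)/314 = 0.6115 (×20); (314−182)/314 = 0.4204 (×17).
Σ = 19.375796. Dividing by the full population N = 86 gives P₁ = 0.225.

0.225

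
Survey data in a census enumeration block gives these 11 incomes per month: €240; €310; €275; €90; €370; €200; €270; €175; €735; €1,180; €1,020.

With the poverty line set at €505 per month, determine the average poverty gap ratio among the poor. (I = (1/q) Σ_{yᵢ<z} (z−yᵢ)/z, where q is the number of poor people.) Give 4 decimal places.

Below the line: €90, €175, €200, €240, €270, €275, €310, €370 (q = 8 of N = 11).
Relative gaps: 0.8218, 0.6535, 0.6040, 0.5248, 0.4653, 0.4554, 0.3861, 0.2673; sum = 4.178218.
The income-gap ratio divides by q (the poor only): 4.178218 / 8 = 0.5223.

0.5223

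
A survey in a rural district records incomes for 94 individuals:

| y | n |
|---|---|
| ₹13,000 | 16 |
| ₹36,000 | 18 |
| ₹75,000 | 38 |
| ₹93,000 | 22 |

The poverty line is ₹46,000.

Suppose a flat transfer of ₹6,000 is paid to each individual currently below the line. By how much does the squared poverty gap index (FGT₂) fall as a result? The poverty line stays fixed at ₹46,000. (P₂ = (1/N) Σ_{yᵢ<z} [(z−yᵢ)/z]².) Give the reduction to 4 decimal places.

Before: below the line — 16×₹13,000, 18×₹36,000; squared poverty gap index (FGT₂) = 0.096650.
After the ₹6,000 transfer: below the line — 16×₹19,000, 18×₹42,000; squared poverty gap index (FGT₂) = 0.060089.
Reduction = 0.096650 − 0.060089 = 0.0366.

0.0366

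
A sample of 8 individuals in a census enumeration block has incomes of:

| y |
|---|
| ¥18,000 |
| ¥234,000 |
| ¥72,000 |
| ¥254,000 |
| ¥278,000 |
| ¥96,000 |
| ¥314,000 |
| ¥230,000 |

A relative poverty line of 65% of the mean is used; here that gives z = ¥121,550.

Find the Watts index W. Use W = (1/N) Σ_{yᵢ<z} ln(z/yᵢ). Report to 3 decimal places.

0.334

Below the line: ¥18,000, ¥72,000, ¥96,000 (q = 3 of N = 8).
Log gaps: ln(121550/18000) = 1.9100; ln(121550/72000) = 0.5237; ln(121550/96000) = 0.2360.
W = 2.669591 / 8 = 0.334.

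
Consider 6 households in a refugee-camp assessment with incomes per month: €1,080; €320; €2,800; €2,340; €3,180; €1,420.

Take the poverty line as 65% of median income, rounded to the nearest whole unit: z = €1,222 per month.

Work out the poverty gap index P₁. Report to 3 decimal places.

0.142

Incomes under z: €320, €1,080 (q = 2 of N = 6).
Gap ratios (z−y)/z: (1222−320)/1222 = 0.7381; (1222−1080)/1222 = 0.1162.
Sum of shortfalls = 0.854337; P₁ averages over all N: 0.854337 / 6 = 0.142.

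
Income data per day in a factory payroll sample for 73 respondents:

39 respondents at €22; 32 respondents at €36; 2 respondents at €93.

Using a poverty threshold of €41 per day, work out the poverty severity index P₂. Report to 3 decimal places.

0.121

Below the line: 39×€22, 32×€36 (q = 71 of N = 73).
Normalized shortfalls: (41−22)/41 = 0.4634 (×39); (41−36)/41 = 0.1220 (×32).
Squared: 0.2148 (×39); 0.0149 (×32).
Sum = 8.851279; P₂ = 8.851279 / 73 = 0.121.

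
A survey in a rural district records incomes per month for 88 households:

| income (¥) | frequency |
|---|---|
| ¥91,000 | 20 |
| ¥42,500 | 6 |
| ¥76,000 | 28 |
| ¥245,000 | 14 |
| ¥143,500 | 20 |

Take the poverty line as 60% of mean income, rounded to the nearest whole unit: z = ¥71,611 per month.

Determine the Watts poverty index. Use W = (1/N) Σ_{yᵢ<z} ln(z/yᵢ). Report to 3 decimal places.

0.036

Below z: 6×¥42,500 (q = 6 of N = 88).
Log gaps: ln(71611/42500) = 0.5217 (×6).
W = 3.130468 / 88 = 0.036.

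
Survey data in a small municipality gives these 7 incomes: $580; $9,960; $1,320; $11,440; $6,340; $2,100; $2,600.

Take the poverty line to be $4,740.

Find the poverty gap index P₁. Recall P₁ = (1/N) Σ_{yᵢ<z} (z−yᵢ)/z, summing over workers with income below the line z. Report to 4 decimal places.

0.3725

Incomes under z: $580, $1,320, $2,100, $2,600 (q = 4 of N = 7).
Relative gaps: (4740−580)/4740 = 0.8776; (4740−1320)/4740 = 0.7215; (4740−2100)/4740 = 0.5570; (4740−2600)/4740 = 0.4515.
Σ = 2.607595. Dividing by the full population N = 7 gives P₁ = 0.3725.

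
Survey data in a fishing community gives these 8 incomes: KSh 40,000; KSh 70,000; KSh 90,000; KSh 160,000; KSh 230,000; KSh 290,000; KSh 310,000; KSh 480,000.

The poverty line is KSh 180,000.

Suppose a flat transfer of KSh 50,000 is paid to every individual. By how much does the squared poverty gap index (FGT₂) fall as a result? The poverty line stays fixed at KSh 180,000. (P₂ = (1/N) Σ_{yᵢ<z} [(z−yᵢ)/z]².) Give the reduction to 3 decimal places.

Before: below the line — KSh 40,000, KSh 70,000, KSh 90,000, KSh 160,000; squared poverty gap index (FGT₂) = 0.15509.
After the KSh 50,000 transfer: below the line — KSh 90,000, KSh 120,000, KSh 140,000; squared poverty gap index (FGT₂) = 0.05131.
Reduction = 0.15509 − 0.05131 = 0.104.

0.104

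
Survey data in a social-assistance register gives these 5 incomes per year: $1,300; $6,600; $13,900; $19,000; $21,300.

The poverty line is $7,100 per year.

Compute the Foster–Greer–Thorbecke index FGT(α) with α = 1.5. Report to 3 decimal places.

Incomes under z: $1,300, $6,600 (q = 2 of N = 5).
Shortfall ratios: (7100−1300)/7100 = 0.8169; (7100−6600)/7100 = 0.0704.
Raised to α = 1.5: 0.73834; 0.01869.
Sum = 0.757025; FGT(1.5) = 0.757025 / 5 = 0.151.

0.151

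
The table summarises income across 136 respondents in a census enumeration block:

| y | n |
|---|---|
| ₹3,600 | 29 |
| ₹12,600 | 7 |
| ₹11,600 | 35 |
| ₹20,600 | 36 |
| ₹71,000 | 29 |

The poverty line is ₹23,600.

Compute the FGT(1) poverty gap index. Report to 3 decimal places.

0.369

Poor units: 29×₹3,600, 35×₹11,600, 7×₹12,600, 36×₹20,600 (q = 107 of N = 136).
Normalized shortfalls: (23600−3600)/23600 = 0.8475 (×29); (23600−11600)/23600 = 0.5085 (×35); (23600−12600)/23600 = 0.4661 (×7); (23600−20600)/23600 = 0.1271 (×36).
Sum of shortfalls = 50.211864; P₁ averages over all N: 50.211864 / 136 = 0.369.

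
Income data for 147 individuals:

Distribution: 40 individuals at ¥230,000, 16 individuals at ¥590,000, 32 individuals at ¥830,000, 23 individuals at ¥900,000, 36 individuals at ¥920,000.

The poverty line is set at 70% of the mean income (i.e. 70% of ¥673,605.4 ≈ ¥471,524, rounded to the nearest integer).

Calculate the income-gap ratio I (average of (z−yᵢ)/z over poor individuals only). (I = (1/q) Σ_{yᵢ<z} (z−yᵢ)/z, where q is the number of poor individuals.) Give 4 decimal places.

Poor units: 40×¥230,000 (q = 40 of N = 147).
Shortfall ratios (z−y)/z: 0.5122 (×40); sum = 20.488798.
I averages over the q = 40 poor units only: 20.488798 / 40 = 0.5122.

0.5122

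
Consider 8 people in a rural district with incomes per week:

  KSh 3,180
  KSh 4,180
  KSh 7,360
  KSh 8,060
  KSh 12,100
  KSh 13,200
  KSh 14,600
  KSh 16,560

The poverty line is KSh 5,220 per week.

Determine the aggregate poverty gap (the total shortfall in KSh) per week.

Incomes under z: KSh 3,180, KSh 4,180 (q = 2 of N = 8).
Individual gaps: 5220−3180 = 2040; 5220−4180 = 1040.
Aggregate gap = KSh 3,080.

KSh 3,080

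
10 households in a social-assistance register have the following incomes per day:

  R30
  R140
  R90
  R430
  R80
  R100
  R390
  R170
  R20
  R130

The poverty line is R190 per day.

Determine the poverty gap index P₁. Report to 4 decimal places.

0.4000

Below z: R20, R30, R80, R90, R100, R130, R140, R170 (q = 8 of N = 10).
Relative gaps: (190−20)/190 = 0.8947; (190−30)/190 = 0.8421; (190−80)/190 = 0.5789; (190−90)/190 = 0.5263; (190−100)/190 = 0.4737; (190−130)/190 = 0.3158; (190−140)/190 = 0.2632; (190−170)/190 = 0.1053.
Σ = 4.000000. Dividing by the full population N = 10 gives P₁ = 0.4000.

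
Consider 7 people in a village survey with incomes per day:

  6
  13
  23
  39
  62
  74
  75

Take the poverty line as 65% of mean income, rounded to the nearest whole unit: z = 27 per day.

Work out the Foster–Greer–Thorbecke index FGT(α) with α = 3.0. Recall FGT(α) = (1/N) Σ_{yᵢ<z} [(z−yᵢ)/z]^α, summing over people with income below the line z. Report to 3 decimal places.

Incomes under z: 6, 13, 23 (q = 3 of N = 7).
Normalized shortfalls: (27−6)/27 = 0.7778; (27−13)/27 = 0.5185; (27−23)/27 = 0.1481.
Raised to α = 3.0: 0.47051; 0.13941; 0.00325.
Sum = 0.613169; FGT(3.0) = 0.613169 / 7 = 0.088.

0.088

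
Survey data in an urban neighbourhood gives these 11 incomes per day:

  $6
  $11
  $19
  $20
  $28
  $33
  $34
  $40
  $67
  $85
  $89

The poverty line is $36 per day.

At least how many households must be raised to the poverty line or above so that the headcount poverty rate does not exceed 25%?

Currently q = 7 of N = 11 are below the line (H = 0.636).
A headcount ratio of at most 25% allows at most ⌊0.25 × 11⌋ = 2 poor households.
So at least 7 − 2 = 5 must be lifted.

5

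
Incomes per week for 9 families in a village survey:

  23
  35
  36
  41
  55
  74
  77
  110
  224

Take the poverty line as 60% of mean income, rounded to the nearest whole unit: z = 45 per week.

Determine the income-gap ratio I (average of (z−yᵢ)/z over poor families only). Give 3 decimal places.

0.250

Below z: 23, 35, 36, 41 (q = 4 of N = 9).
Relative gaps: 0.4889, 0.2222, 0.2000, 0.0889; sum = 1.000000.
I averages over the q = 4 poor units only: 1.000000 / 4 = 0.250.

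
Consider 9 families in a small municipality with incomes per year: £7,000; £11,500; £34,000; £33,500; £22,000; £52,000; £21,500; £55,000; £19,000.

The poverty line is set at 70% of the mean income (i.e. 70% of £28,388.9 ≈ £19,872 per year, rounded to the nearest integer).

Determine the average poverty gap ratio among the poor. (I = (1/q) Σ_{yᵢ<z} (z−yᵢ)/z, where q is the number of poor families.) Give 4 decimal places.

0.3710

Below the line: £7,000, £11,500, £19,000 (q = 3 of N = 9).
Relative gaps: 0.6477, 0.4213, 0.0439; sum = 1.112923.
I averages over the q = 3 poor units only: 1.112923 / 3 = 0.3710.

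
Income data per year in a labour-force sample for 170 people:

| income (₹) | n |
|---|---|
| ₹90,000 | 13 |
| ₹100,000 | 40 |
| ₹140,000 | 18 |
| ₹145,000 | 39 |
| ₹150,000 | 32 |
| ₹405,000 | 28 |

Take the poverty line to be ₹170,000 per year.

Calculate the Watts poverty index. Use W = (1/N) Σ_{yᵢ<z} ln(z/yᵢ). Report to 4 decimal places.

Below the line: 13×₹90,000, 40×₹100,000, 18×₹140,000, 39×₹145,000, 32×₹150,000 (q = 142 of N = 170).
ln(z/y) terms: ln(170000/90000) = 0.6360 (×13); ln(170000/100000) = 0.5306 (×40); ln(170000/140000) = 0.1942 (×18); ln(170000/145000) = 0.1591 (×39); ln(170000/150000) = 0.1252 (×32).
W = 43.196536 / 170 = 0.2541.

0.2541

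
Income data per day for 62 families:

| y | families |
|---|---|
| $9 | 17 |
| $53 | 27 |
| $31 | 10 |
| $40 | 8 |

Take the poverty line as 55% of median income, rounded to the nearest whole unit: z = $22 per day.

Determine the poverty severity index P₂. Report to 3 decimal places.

0.096

Below z: 17×$9 (q = 17 of N = 62).
Gap ratios (z−y)/z: (22−9)/22 = 0.5909 (×17).
Squared: 0.3492 (×17).
Sum = 5.935950; P₂ = 5.935950 / 62 = 0.096.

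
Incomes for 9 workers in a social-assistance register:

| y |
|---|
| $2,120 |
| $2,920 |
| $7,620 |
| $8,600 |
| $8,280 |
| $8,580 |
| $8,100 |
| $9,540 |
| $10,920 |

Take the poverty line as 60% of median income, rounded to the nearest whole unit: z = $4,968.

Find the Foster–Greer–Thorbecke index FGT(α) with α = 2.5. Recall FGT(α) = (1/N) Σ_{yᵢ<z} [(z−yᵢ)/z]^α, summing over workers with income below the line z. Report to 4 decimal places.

0.0398

Incomes under z: $2,120, $2,920 (q = 2 of N = 9).
Relative gaps: (4968−2120)/4968 = 0.5733; (4968−2920)/4968 = 0.4122.
Raised to α = 2.5: 0.24883; 0.10911.
Sum = 0.357938; FGT(2.5) = 0.357938 / 9 = 0.0398.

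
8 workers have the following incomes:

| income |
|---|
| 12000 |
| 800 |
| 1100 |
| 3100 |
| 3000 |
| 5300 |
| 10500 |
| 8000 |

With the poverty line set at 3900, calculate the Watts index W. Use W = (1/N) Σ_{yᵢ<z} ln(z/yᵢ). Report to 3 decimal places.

0.418

Below z: 800, 1100, 3000, 3100 (q = 4 of N = 8).
Log shortfalls: ln(3900/800) = 1.5841; ln(3900/1100) = 1.2657; ln(3900/3000) = 0.2624; ln(3900/3100) = 0.2296.
W = 3.341725 / 8 = 0.418.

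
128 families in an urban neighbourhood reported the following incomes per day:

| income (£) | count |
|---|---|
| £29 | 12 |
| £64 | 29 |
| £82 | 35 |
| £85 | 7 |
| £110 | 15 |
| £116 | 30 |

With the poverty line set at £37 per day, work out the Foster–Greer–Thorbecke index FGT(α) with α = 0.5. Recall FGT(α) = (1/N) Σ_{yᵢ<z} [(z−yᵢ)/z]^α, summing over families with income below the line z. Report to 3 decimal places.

Poor units: 12×£29 (q = 12 of N = 128).
Relative gaps: (37−29)/37 = 0.2162 (×12).
Raised to α = 0.5: 0.46499 (×12).
Sum = 5.579887; FGT(0.5) = 5.579887 / 128 = 0.044.

0.044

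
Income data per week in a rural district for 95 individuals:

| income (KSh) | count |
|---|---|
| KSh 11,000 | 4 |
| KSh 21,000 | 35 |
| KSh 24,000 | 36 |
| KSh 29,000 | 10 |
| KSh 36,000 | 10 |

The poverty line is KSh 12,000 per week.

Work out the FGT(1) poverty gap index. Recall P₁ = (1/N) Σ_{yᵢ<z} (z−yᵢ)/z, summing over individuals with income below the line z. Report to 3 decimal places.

0.004

Incomes under z: 4×KSh 11,000 (q = 4 of N = 95).
Normalized shortfalls: (12000−11000)/12000 = 0.0833 (×4).
Σ = 0.333333. Dividing by the full population N = 95 gives P₁ = 0.004.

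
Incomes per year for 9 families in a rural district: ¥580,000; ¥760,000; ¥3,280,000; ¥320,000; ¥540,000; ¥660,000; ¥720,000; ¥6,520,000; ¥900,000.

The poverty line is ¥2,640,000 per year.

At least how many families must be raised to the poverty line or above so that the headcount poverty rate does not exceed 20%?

6

7 of the 9 families are poor, so H = 7/9 = 0.778.
A headcount ratio of at most 20% allows at most ⌊0.20 × 9⌋ = 1 poor families.
So at least 7 − 1 = 6 must be lifted.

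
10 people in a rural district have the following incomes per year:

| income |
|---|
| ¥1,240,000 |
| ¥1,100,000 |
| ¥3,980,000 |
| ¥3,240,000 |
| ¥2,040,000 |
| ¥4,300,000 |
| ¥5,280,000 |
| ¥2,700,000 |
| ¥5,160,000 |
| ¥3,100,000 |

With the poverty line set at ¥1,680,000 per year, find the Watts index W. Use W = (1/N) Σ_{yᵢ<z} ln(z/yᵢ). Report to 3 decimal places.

Incomes under z: ¥1,100,000, ¥1,240,000 (q = 2 of N = 10).
Log gaps: ln(1680000/1100000) = 0.4235; ln(1680000/1240000) = 0.3037.
W = 0.727166 / 10 = 0.073.

0.073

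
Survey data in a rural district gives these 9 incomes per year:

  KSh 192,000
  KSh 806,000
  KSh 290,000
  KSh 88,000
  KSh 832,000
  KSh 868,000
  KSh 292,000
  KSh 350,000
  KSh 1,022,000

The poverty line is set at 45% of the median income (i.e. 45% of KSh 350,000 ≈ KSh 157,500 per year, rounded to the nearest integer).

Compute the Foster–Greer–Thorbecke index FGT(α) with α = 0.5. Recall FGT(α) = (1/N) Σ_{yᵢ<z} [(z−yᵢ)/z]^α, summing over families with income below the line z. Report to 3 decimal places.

Below the line: KSh 88,000 (q = 1 of N = 9).
Relative gaps: (157500−88000)/157500 = 0.4413.
Raised to α = 0.5: 0.66428.
Sum = 0.664281; FGT(0.5) = 0.664281 / 9 = 0.074.

0.074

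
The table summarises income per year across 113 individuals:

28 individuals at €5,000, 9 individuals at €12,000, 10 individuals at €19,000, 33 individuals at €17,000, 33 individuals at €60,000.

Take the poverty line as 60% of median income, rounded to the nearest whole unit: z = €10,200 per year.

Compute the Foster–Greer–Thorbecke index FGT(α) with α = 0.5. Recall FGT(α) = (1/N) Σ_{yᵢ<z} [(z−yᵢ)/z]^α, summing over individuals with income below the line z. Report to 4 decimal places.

0.1769

Poor units: 28×€5,000 (q = 28 of N = 113).
Relative gaps: (10200−5000)/10200 = 0.5098 (×28).
Raised to α = 0.5: 0.71401 (×28).
Sum = 19.992155; FGT(0.5) = 19.992155 / 113 = 0.1769.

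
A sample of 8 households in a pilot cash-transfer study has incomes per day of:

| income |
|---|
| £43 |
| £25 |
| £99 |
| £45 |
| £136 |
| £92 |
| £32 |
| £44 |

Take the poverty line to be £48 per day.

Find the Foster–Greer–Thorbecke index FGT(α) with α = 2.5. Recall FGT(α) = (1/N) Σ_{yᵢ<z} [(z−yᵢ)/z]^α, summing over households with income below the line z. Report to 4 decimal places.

0.0287

Below z: £25, £32, £43, £44, £45 (q = 5 of N = 8).
Relative gaps: (48−25)/48 = 0.4792; (48−32)/48 = 0.3333; (48−43)/48 = 0.1042; (48−44)/48 = 0.0833; (48−45)/48 = 0.0625.
Raised to α = 2.5: 0.15893; 0.06415; 0.00350; 0.00200; 0.00098.
Sum = 0.229567; FGT(2.5) = 0.229567 / 8 = 0.0287.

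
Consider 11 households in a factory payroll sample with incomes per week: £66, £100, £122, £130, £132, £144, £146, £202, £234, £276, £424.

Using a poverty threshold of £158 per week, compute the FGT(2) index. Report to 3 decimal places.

0.054

Below the line: £66, £100, £122, £130, £132, £144, £146 (q = 7 of N = 11).
Normalized shortfalls: (158−66)/158 = 0.5823; (158−100)/158 = 0.3671; (158−122)/158 = 0.2278; (158−130)/158 = 0.1772; (158−132)/158 = 0.1646; (158−144)/158 = 0.0886; (158−146)/158 = 0.0759.
Squared: 0.3390; 0.1348; 0.0519; 0.0314; 0.0271; 0.0079; 0.0058.
Sum = 0.597821; P₂ = 0.597821 / 11 = 0.054.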